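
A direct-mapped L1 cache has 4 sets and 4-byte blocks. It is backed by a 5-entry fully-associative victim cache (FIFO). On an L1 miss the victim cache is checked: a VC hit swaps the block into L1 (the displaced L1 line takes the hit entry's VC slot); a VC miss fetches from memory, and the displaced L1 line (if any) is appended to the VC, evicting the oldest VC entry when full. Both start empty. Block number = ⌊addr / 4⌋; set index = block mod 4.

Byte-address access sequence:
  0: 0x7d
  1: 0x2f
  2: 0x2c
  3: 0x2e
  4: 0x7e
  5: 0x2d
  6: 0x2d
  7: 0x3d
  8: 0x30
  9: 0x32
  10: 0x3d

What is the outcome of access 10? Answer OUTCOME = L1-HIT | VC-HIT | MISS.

0: 0x7d (blk 31, set 3) → MISS  vc=[]
1: 0x2f (blk 11, set 3) → MISS  vc=[31]
2: 0x2c (blk 11, set 3) → L1-HIT  vc=[31]
3: 0x2e (blk 11, set 3) → L1-HIT  vc=[31]
4: 0x7e (blk 31, set 3) → VC-HIT  vc=[11]
5: 0x2d (blk 11, set 3) → VC-HIT  vc=[31]
6: 0x2d (blk 11, set 3) → L1-HIT  vc=[31]
7: 0x3d (blk 15, set 3) → MISS  vc=[31, 11]
8: 0x30 (blk 12, set 0) → MISS  vc=[31, 11]
9: 0x32 (blk 12, set 0) → L1-HIT  vc=[31, 11]
10: 0x3d (blk 15, set 3) → L1-HIT  vc=[31, 11]

OUTCOME = L1-HIT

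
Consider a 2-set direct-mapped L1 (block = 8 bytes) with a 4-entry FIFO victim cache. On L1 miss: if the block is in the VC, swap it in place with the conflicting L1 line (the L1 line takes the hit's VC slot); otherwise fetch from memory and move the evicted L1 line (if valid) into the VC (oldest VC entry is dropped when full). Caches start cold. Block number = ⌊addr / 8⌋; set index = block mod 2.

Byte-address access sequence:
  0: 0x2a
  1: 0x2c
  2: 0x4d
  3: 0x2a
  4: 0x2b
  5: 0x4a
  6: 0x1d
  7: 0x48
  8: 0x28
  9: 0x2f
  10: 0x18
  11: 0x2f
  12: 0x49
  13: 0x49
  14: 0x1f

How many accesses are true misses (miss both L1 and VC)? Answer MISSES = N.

MISSES = 3

  [0] addr=0x2a blk=5 s=1: MISS | VC []
  [1] addr=0x2c blk=5 s=1: L1-HIT | VC []
  [2] addr=0x4d blk=9 s=1: MISS | VC [5]
  [3] addr=0x2a blk=5 s=1: VC-HIT | VC [9]
  [4] addr=0x2b blk=5 s=1: L1-HIT | VC [9]
  [5] addr=0x4a blk=9 s=1: VC-HIT | VC [5]
  [6] addr=0x1d blk=3 s=1: MISS | VC [5, 9]
  [7] addr=0x48 blk=9 s=1: VC-HIT | VC [5, 3]
  [8] addr=0x28 blk=5 s=1: VC-HIT | VC [9, 3]
  [9] addr=0x2f blk=5 s=1: L1-HIT | VC [9, 3]
  [10] addr=0x18 blk=3 s=1: VC-HIT | VC [9, 5]
  [11] addr=0x2f blk=5 s=1: VC-HIT | VC [9, 3]
  [12] addr=0x49 blk=9 s=1: VC-HIT | VC [5, 3]
  [13] addr=0x49 blk=9 s=1: L1-HIT | VC [5, 3]
  [14] addr=0x1f blk=3 s=1: VC-HIT | VC [5, 9]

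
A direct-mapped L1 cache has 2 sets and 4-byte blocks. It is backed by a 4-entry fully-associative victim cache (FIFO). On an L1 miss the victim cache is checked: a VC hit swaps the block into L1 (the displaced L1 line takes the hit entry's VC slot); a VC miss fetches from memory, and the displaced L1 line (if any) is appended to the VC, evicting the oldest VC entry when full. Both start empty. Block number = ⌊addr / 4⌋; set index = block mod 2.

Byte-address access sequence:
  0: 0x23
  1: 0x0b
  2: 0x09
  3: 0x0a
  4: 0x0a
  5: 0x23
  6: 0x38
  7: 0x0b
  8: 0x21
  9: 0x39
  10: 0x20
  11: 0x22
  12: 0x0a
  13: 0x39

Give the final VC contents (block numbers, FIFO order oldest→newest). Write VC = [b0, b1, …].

0: 0x23 (blk 8, set 0) → MISS  vc=[]
1: 0xb (blk 2, set 0) → MISS  vc=[8]
2: 0x9 (blk 2, set 0) → L1-HIT  vc=[8]
3: 0xa (blk 2, set 0) → L1-HIT  vc=[8]
4: 0xa (blk 2, set 0) → L1-HIT  vc=[8]
5: 0x23 (blk 8, set 0) → VC-HIT  vc=[2]
6: 0x38 (blk 14, set 0) → MISS  vc=[2, 8]
7: 0xb (blk 2, set 0) → VC-HIT  vc=[14, 8]
8: 0x21 (blk 8, set 0) → VC-HIT  vc=[14, 2]
9: 0x39 (blk 14, set 0) → VC-HIT  vc=[8, 2]
10: 0x20 (blk 8, set 0) → VC-HIT  vc=[14, 2]
11: 0x22 (blk 8, set 0) → L1-HIT  vc=[14, 2]
12: 0xa (blk 2, set 0) → VC-HIT  vc=[14, 8]
13: 0x39 (blk 14, set 0) → VC-HIT  vc=[2, 8]

VC = [2, 8]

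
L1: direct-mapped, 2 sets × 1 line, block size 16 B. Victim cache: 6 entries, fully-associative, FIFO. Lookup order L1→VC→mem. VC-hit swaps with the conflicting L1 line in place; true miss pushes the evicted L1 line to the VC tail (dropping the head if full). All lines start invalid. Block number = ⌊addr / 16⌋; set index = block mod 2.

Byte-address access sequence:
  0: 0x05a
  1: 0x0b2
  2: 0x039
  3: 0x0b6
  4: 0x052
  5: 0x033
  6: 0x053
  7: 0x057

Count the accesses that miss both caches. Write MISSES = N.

#0 0x5a→b5/s1 MISS; vc=[]
#1 0xb2→b11/s1 MISS; vc=[5]
#2 0x39→b3/s1 MISS; vc=[5,11]
#3 0xb6→b11/s1 VC-HIT; vc=[5,3]
#4 0x52→b5/s1 VC-HIT; vc=[11,3]
#5 0x33→b3/s1 VC-HIT; vc=[11,5]
#6 0x53→b5/s1 VC-HIT; vc=[11,3]
#7 0x57→b5/s1 L1-HIT; vc=[11,3]

MISSES = 3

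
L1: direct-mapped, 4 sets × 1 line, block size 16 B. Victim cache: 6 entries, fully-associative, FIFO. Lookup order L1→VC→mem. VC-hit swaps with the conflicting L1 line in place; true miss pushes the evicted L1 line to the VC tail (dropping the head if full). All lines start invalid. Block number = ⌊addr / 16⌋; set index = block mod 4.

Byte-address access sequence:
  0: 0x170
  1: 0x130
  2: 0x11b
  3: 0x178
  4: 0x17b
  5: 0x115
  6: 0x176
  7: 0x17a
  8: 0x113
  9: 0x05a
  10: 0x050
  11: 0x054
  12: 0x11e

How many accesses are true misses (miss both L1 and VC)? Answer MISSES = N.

MISSES = 4

0: 0x170 (blk 23, set 3) → MISS  vc=[]
1: 0x130 (blk 19, set 3) → MISS  vc=[23]
2: 0x11b (blk 17, set 1) → MISS  vc=[23]
3: 0x178 (blk 23, set 3) → VC-HIT  vc=[19]
4: 0x17b (blk 23, set 3) → L1-HIT  vc=[19]
5: 0x115 (blk 17, set 1) → L1-HIT  vc=[19]
6: 0x176 (blk 23, set 3) → L1-HIT  vc=[19]
7: 0x17a (blk 23, set 3) → L1-HIT  vc=[19]
8: 0x113 (blk 17, set 1) → L1-HIT  vc=[19]
9: 0x5a (blk 5, set 1) → MISS  vc=[19, 17]
10: 0x50 (blk 5, set 1) → L1-HIT  vc=[19, 17]
11: 0x54 (blk 5, set 1) → L1-HIT  vc=[19, 17]
12: 0x11e (blk 17, set 1) → VC-HIT  vc=[19, 5]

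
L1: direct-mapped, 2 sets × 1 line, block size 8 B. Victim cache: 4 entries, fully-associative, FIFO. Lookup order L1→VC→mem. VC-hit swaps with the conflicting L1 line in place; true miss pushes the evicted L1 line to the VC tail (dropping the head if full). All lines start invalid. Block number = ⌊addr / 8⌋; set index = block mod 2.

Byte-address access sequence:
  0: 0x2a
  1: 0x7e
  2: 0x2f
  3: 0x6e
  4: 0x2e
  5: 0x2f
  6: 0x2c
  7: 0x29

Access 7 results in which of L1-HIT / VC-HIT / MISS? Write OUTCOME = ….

0: 0x2a (blk 5, set 1) → MISS  vc=[]
1: 0x7e (blk 15, set 1) → MISS  vc=[5]
2: 0x2f (blk 5, set 1) → VC-HIT  vc=[15]
3: 0x6e (blk 13, set 1) → MISS  vc=[15, 5]
4: 0x2e (blk 5, set 1) → VC-HIT  vc=[15, 13]
5: 0x2f (blk 5, set 1) → L1-HIT  vc=[15, 13]
6: 0x2c (blk 5, set 1) → L1-HIT  vc=[15, 13]
7: 0x29 (blk 5, set 1) → L1-HIT  vc=[15, 13]

OUTCOME = L1-HIT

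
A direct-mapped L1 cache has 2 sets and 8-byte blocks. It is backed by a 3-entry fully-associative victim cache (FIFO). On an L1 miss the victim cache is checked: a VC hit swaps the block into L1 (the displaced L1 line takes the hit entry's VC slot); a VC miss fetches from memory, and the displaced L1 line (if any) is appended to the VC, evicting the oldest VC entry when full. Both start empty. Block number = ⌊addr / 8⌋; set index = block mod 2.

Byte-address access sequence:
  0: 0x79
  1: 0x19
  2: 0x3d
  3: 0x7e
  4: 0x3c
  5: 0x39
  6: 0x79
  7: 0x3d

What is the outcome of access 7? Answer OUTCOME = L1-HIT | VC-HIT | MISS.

  [0] addr=0x79 blk=15 s=1: MISS | VC []
  [1] addr=0x19 blk=3 s=1: MISS | VC [15]
  [2] addr=0x3d blk=7 s=1: MISS | VC [15, 3]
  [3] addr=0x7e blk=15 s=1: VC-HIT | VC [7, 3]
  [4] addr=0x3c blk=7 s=1: VC-HIT | VC [15, 3]
  [5] addr=0x39 blk=7 s=1: L1-HIT | VC [15, 3]
  [6] addr=0x79 blk=15 s=1: VC-HIT | VC [7, 3]
  [7] addr=0x3d blk=7 s=1: VC-HIT | VC [15, 3]

OUTCOME = VC-HIT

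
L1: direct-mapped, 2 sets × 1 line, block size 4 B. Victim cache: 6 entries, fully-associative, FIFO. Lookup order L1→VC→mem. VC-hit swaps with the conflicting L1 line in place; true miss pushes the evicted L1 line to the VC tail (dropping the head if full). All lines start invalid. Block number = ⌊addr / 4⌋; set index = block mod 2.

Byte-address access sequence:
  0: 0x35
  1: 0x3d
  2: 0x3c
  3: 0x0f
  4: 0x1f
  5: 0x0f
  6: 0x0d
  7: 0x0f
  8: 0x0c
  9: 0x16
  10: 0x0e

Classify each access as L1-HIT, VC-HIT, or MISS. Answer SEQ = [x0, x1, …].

  [0] addr=0x35 blk=13 s=1: MISS | VC []
  [1] addr=0x3d blk=15 s=1: MISS | VC [13]
  [2] addr=0x3c blk=15 s=1: L1-HIT | VC [13]
  [3] addr=0xf blk=3 s=1: MISS | VC [13, 15]
  [4] addr=0x1f blk=7 s=1: MISS | VC [13, 15, 3]
  [5] addr=0xf blk=3 s=1: VC-HIT | VC [13, 15, 7]
  [6] addr=0xd blk=3 s=1: L1-HIT | VC [13, 15, 7]
  [7] addr=0xf blk=3 s=1: L1-HIT | VC [13, 15, 7]
  [8] addr=0xc blk=3 s=1: L1-HIT | VC [13, 15, 7]
  [9] addr=0x16 blk=5 s=1: MISS | VC [13, 15, 7, 3]
  [10] addr=0xe blk=3 s=1: VC-HIT | VC [13, 15, 7, 5]

SEQ = [MISS, MISS, L1-HIT, MISS, MISS, VC-HIT, L1-HIT, L1-HIT, L1-HIT, MISS, VC-HIT]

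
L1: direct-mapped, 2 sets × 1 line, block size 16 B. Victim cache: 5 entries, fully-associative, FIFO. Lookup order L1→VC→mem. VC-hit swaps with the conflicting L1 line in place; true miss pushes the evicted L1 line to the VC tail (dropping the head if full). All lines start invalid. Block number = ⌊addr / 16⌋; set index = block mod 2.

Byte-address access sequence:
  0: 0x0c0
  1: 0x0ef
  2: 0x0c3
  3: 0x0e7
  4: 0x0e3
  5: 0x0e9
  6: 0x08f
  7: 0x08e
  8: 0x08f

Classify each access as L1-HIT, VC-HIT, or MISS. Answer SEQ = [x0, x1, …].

SEQ = [MISS, MISS, VC-HIT, VC-HIT, L1-HIT, L1-HIT, MISS, L1-HIT, L1-HIT]

0: 0xc0 (blk 12, set 0) → MISS  vc=[]
1: 0xef (blk 14, set 0) → MISS  vc=[12]
2: 0xc3 (blk 12, set 0) → VC-HIT  vc=[14]
3: 0xe7 (blk 14, set 0) → VC-HIT  vc=[12]
4: 0xe3 (blk 14, set 0) → L1-HIT  vc=[12]
5: 0xe9 (blk 14, set 0) → L1-HIT  vc=[12]
6: 0x8f (blk 8, set 0) → MISS  vc=[12, 14]
7: 0x8e (blk 8, set 0) → L1-HIT  vc=[12, 14]
8: 0x8f (blk 8, set 0) → L1-HIT  vc=[12, 14]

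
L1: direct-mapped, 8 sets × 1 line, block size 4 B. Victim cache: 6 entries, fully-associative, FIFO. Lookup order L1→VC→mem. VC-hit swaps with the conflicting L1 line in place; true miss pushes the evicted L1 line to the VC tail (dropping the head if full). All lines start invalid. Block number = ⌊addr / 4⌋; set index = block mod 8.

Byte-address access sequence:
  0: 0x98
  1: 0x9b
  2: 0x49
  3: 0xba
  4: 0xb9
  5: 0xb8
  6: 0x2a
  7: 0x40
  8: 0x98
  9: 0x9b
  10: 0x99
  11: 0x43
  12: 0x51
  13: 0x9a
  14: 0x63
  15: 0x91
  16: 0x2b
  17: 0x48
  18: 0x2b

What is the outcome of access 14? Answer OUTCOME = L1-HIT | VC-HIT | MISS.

OUTCOME = MISS

  [0] addr=0x98 blk=38 s=6: MISS | VC []
  [1] addr=0x9b blk=38 s=6: L1-HIT | VC []
  [2] addr=0x49 blk=18 s=2: MISS | VC []
  [3] addr=0xba blk=46 s=6: MISS | VC [38]
  [4] addr=0xb9 blk=46 s=6: L1-HIT | VC [38]
  [5] addr=0xb8 blk=46 s=6: L1-HIT | VC [38]
  [6] addr=0x2a blk=10 s=2: MISS | VC [38, 18]
  [7] addr=0x40 blk=16 s=0: MISS | VC [38, 18]
  [8] addr=0x98 blk=38 s=6: VC-HIT | VC [46, 18]
  [9] addr=0x9b blk=38 s=6: L1-HIT | VC [46, 18]
  [10] addr=0x99 blk=38 s=6: L1-HIT | VC [46, 18]
  [11] addr=0x43 blk=16 s=0: L1-HIT | VC [46, 18]
  [12] addr=0x51 blk=20 s=4: MISS | VC [46, 18]
  [13] addr=0x9a blk=38 s=6: L1-HIT | VC [46, 18]
  [14] addr=0x63 blk=24 s=0: MISS | VC [46, 18, 16]
  [15] addr=0x91 blk=36 s=4: MISS | VC [46, 18, 16, 20]
  [16] addr=0x2b blk=10 s=2: L1-HIT | VC [46, 18, 16, 20]
  [17] addr=0x48 blk=18 s=2: VC-HIT | VC [46, 10, 16, 20]
  [18] addr=0x2b blk=10 s=2: VC-HIT | VC [46, 18, 16, 20]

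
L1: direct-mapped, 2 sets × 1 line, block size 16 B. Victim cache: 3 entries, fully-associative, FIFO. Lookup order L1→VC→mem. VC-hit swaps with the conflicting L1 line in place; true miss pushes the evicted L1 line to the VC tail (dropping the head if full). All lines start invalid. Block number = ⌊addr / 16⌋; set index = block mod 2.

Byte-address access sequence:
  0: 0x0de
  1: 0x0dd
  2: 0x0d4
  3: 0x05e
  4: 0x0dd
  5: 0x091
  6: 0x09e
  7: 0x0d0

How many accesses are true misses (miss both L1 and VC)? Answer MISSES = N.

MISSES = 3

#0 0xde→b13/s1 MISS; vc=[]
#1 0xdd→b13/s1 L1-HIT; vc=[]
#2 0xd4→b13/s1 L1-HIT; vc=[]
#3 0x5e→b5/s1 MISS; vc=[13]
#4 0xdd→b13/s1 VC-HIT; vc=[5]
#5 0x91→b9/s1 MISS; vc=[5,13]
#6 0x9e→b9/s1 L1-HIT; vc=[5,13]
#7 0xd0→b13/s1 VC-HIT; vc=[5,9]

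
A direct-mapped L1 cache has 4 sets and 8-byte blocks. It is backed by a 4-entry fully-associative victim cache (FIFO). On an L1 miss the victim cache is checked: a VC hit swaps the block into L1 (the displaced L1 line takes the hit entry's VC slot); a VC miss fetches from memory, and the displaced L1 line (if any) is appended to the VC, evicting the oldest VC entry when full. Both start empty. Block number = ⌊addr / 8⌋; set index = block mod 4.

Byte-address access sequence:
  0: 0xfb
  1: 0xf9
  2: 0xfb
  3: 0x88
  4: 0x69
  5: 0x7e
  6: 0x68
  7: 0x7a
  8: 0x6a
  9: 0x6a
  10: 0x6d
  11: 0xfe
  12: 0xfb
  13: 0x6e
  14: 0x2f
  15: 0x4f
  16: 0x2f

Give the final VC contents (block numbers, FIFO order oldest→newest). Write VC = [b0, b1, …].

VC = [17, 15, 13, 9]

  [0] addr=0xfb blk=31 s=3: MISS | VC []
  [1] addr=0xf9 blk=31 s=3: L1-HIT | VC []
  [2] addr=0xfb blk=31 s=3: L1-HIT | VC []
  [3] addr=0x88 blk=17 s=1: MISS | VC []
  [4] addr=0x69 blk=13 s=1: MISS | VC [17]
  [5] addr=0x7e blk=15 s=3: MISS | VC [17, 31]
  [6] addr=0x68 blk=13 s=1: L1-HIT | VC [17, 31]
  [7] addr=0x7a blk=15 s=3: L1-HIT | VC [17, 31]
  [8] addr=0x6a blk=13 s=1: L1-HIT | VC [17, 31]
  [9] addr=0x6a blk=13 s=1: L1-HIT | VC [17, 31]
  [10] addr=0x6d blk=13 s=1: L1-HIT | VC [17, 31]
  [11] addr=0xfe blk=31 s=3: VC-HIT | VC [17, 15]
  [12] addr=0xfb blk=31 s=3: L1-HIT | VC [17, 15]
  [13] addr=0x6e blk=13 s=1: L1-HIT | VC [17, 15]
  [14] addr=0x2f blk=5 s=1: MISS | VC [17, 15, 13]
  [15] addr=0x4f blk=9 s=1: MISS | VC [17, 15, 13, 5]
  [16] addr=0x2f blk=5 s=1: VC-HIT | VC [17, 15, 13, 9]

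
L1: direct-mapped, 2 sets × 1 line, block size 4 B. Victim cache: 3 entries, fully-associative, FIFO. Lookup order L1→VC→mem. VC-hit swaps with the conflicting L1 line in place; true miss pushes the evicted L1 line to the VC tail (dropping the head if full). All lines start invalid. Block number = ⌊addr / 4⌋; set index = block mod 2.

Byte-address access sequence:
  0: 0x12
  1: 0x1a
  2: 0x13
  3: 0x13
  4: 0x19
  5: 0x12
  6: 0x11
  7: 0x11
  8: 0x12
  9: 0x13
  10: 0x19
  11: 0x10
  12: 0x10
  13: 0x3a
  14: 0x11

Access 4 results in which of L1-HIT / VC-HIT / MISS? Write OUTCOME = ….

#0 0x12→b4/s0 MISS; vc=[]
#1 0x1a→b6/s0 MISS; vc=[4]
#2 0x13→b4/s0 VC-HIT; vc=[6]
#3 0x13→b4/s0 L1-HIT; vc=[6]
#4 0x19→b6/s0 VC-HIT; vc=[4]
#5 0x12→b4/s0 VC-HIT; vc=[6]
#6 0x11→b4/s0 L1-HIT; vc=[6]
#7 0x11→b4/s0 L1-HIT; vc=[6]
#8 0x12→b4/s0 L1-HIT; vc=[6]
#9 0x13→b4/s0 L1-HIT; vc=[6]
#10 0x19→b6/s0 VC-HIT; vc=[4]
#11 0x10→b4/s0 VC-HIT; vc=[6]
#12 0x10→b4/s0 L1-HIT; vc=[6]
#13 0x3a→b14/s0 MISS; vc=[6,4]
#14 0x11→b4/s0 VC-HIT; vc=[6,14]

OUTCOME = VC-HIT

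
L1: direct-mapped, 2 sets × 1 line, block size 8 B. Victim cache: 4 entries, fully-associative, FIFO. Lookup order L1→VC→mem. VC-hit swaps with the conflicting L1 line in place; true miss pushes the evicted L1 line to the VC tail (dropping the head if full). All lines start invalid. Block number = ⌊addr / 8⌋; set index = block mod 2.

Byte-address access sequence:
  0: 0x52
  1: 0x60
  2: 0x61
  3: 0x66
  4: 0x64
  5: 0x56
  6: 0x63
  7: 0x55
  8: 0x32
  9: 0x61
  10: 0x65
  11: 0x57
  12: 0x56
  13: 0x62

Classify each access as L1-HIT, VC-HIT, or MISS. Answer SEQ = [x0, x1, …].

SEQ = [MISS, MISS, L1-HIT, L1-HIT, L1-HIT, VC-HIT, VC-HIT, VC-HIT, MISS, VC-HIT, L1-HIT, VC-HIT, L1-HIT, VC-HIT]

#0 0x52→b10/s0 MISS; vc=[]
#1 0x60→b12/s0 MISS; vc=[10]
#2 0x61→b12/s0 L1-HIT; vc=[10]
#3 0x66→b12/s0 L1-HIT; vc=[10]
#4 0x64→b12/s0 L1-HIT; vc=[10]
#5 0x56→b10/s0 VC-HIT; vc=[12]
#6 0x63→b12/s0 VC-HIT; vc=[10]
#7 0x55→b10/s0 VC-HIT; vc=[12]
#8 0x32→b6/s0 MISS; vc=[12,10]
#9 0x61→b12/s0 VC-HIT; vc=[6,10]
#10 0x65→b12/s0 L1-HIT; vc=[6,10]
#11 0x57→b10/s0 VC-HIT; vc=[6,12]
#12 0x56→b10/s0 L1-HIT; vc=[6,12]
#13 0x62→b12/s0 VC-HIT; vc=[6,10]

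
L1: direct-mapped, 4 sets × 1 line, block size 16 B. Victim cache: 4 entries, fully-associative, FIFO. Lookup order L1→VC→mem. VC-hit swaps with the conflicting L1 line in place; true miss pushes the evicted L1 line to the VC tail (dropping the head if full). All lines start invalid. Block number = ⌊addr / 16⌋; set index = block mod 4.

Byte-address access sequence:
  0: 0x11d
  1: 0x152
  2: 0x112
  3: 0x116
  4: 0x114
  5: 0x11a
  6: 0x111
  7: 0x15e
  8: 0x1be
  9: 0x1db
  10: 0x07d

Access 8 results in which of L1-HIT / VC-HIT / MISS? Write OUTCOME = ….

  [0] addr=0x11d blk=17 s=1: MISS | VC []
  [1] addr=0x152 blk=21 s=1: MISS | VC [17]
  [2] addr=0x112 blk=17 s=1: VC-HIT | VC [21]
  [3] addr=0x116 blk=17 s=1: L1-HIT | VC [21]
  [4] addr=0x114 blk=17 s=1: L1-HIT | VC [21]
  [5] addr=0x11a blk=17 s=1: L1-HIT | VC [21]
  [6] addr=0x111 blk=17 s=1: L1-HIT | VC [21]
  [7] addr=0x15e blk=21 s=1: VC-HIT | VC [17]
  [8] addr=0x1be blk=27 s=3: MISS | VC [17]
  [9] addr=0x1db blk=29 s=1: MISS | VC [17, 21]
  [10] addr=0x7d blk=7 s=3: MISS | VC [17, 21, 27]

OUTCOME = MISS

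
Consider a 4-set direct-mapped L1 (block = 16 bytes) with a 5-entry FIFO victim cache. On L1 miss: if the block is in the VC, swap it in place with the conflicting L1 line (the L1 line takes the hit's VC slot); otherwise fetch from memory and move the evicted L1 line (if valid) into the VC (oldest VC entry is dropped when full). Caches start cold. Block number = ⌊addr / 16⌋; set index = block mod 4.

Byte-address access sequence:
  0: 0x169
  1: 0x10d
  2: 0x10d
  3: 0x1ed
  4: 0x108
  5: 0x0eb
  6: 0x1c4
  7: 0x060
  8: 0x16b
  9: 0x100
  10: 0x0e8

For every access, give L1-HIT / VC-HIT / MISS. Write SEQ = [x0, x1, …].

0: 0x169 (blk 22, set 2) → MISS  vc=[]
1: 0x10d (blk 16, set 0) → MISS  vc=[]
2: 0x10d (blk 16, set 0) → L1-HIT  vc=[]
3: 0x1ed (blk 30, set 2) → MISS  vc=[22]
4: 0x108 (blk 16, set 0) → L1-HIT  vc=[22]
5: 0xeb (blk 14, set 2) → MISS  vc=[22, 30]
6: 0x1c4 (blk 28, set 0) → MISS  vc=[22, 30, 16]
7: 0x60 (blk 6, set 2) → MISS  vc=[22, 30, 16, 14]
8: 0x16b (blk 22, set 2) → VC-HIT  vc=[6, 30, 16, 14]
9: 0x100 (blk 16, set 0) → VC-HIT  vc=[6, 30, 28, 14]
10: 0xe8 (blk 14, set 2) → VC-HIT  vc=[6, 30, 28, 22]

SEQ = [MISS, MISS, L1-HIT, MISS, L1-HIT, MISS, MISS, MISS, VC-HIT, VC-HIT, VC-HIT]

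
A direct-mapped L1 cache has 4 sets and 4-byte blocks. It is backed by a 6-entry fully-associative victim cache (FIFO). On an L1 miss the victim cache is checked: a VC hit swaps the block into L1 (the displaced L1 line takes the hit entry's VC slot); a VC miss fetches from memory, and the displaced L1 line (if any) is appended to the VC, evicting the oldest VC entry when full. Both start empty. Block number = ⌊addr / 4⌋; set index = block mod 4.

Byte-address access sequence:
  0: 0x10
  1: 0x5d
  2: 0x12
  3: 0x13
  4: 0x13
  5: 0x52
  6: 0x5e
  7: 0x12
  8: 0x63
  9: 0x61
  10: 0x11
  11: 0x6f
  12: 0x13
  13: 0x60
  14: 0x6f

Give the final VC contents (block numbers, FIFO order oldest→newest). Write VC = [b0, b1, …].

#0 0x10→b4/s0 MISS; vc=[]
#1 0x5d→b23/s3 MISS; vc=[]
#2 0x12→b4/s0 L1-HIT; vc=[]
#3 0x13→b4/s0 L1-HIT; vc=[]
#4 0x13→b4/s0 L1-HIT; vc=[]
#5 0x52→b20/s0 MISS; vc=[4]
#6 0x5e→b23/s3 L1-HIT; vc=[4]
#7 0x12→b4/s0 VC-HIT; vc=[20]
#8 0x63→b24/s0 MISS; vc=[20,4]
#9 0x61→b24/s0 L1-HIT; vc=[20,4]
#10 0x11→b4/s0 VC-HIT; vc=[20,24]
#11 0x6f→b27/s3 MISS; vc=[20,24,23]
#12 0x13→b4/s0 L1-HIT; vc=[20,24,23]
#13 0x60→b24/s0 VC-HIT; vc=[20,4,23]
#14 0x6f→b27/s3 L1-HIT; vc=[20,4,23]

VC = [20, 4, 23]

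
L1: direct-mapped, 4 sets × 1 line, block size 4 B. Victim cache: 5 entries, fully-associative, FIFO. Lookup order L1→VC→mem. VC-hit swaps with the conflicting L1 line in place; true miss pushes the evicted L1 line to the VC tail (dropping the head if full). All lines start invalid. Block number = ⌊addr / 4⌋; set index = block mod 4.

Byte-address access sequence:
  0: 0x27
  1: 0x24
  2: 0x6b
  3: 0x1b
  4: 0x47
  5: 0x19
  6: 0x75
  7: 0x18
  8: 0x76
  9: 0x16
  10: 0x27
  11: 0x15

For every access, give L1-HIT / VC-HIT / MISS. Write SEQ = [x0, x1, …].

#0 0x27→b9/s1 MISS; vc=[]
#1 0x24→b9/s1 L1-HIT; vc=[]
#2 0x6b→b26/s2 MISS; vc=[]
#3 0x1b→b6/s2 MISS; vc=[26]
#4 0x47→b17/s1 MISS; vc=[26,9]
#5 0x19→b6/s2 L1-HIT; vc=[26,9]
#6 0x75→b29/s1 MISS; vc=[26,9,17]
#7 0x18→b6/s2 L1-HIT; vc=[26,9,17]
#8 0x76→b29/s1 L1-HIT; vc=[26,9,17]
#9 0x16→b5/s1 MISS; vc=[26,9,17,29]
#10 0x27→b9/s1 VC-HIT; vc=[26,5,17,29]
#11 0x15→b5/s1 VC-HIT; vc=[26,9,17,29]

SEQ = [MISS, L1-HIT, MISS, MISS, MISS, L1-HIT, MISS, L1-HIT, L1-HIT, MISS, VC-HIT, VC-HIT]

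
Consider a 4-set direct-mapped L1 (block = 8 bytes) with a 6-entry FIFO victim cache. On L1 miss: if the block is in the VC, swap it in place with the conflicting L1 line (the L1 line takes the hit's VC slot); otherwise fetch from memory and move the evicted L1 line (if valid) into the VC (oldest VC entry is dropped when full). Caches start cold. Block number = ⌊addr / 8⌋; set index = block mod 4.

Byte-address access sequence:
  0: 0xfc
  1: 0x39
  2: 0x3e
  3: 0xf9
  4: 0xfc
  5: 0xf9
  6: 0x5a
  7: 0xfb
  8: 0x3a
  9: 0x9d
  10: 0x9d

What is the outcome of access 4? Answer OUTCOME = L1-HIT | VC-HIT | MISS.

0: 0xfc (blk 31, set 3) → MISS  vc=[]
1: 0x39 (blk 7, set 3) → MISS  vc=[31]
2: 0x3e (blk 7, set 3) → L1-HIT  vc=[31]
3: 0xf9 (blk 31, set 3) → VC-HIT  vc=[7]
4: 0xfc (blk 31, set 3) → L1-HIT  vc=[7]
5: 0xf9 (blk 31, set 3) → L1-HIT  vc=[7]
6: 0x5a (blk 11, set 3) → MISS  vc=[7, 31]
7: 0xfb (blk 31, set 3) → VC-HIT  vc=[7, 11]
8: 0x3a (blk 7, set 3) → VC-HIT  vc=[31, 11]
9: 0x9d (blk 19, set 3) → MISS  vc=[31, 11, 7]
10: 0x9d (blk 19, set 3) → L1-HIT  vc=[31, 11, 7]

OUTCOME = L1-HIT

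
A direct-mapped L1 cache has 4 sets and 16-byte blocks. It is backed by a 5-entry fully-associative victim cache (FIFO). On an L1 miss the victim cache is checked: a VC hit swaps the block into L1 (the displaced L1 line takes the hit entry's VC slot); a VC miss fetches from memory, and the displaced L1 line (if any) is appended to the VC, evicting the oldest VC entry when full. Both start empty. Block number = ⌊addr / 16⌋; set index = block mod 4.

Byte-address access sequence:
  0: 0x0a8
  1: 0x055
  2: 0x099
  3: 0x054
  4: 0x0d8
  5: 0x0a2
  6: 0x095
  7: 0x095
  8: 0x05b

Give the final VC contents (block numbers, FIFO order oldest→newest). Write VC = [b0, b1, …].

#0 0xa8→b10/s2 MISS; vc=[]
#1 0x55→b5/s1 MISS; vc=[]
#2 0x99→b9/s1 MISS; vc=[5]
#3 0x54→b5/s1 VC-HIT; vc=[9]
#4 0xd8→b13/s1 MISS; vc=[9,5]
#5 0xa2→b10/s2 L1-HIT; vc=[9,5]
#6 0x95→b9/s1 VC-HIT; vc=[13,5]
#7 0x95→b9/s1 L1-HIT; vc=[13,5]
#8 0x5b→b5/s1 VC-HIT; vc=[13,9]

VC = [13, 9]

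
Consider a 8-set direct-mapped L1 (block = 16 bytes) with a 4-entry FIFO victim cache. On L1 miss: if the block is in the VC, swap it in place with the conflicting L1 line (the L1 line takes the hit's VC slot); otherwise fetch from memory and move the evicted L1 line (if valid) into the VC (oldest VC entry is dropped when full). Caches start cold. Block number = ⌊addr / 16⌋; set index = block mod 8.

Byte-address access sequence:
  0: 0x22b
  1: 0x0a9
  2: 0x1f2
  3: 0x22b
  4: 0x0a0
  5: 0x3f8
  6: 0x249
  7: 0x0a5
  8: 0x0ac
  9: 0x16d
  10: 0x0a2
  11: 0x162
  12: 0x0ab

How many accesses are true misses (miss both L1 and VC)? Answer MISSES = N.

  [0] addr=0x22b blk=34 s=2: MISS | VC []
  [1] addr=0xa9 blk=10 s=2: MISS | VC [34]
  [2] addr=0x1f2 blk=31 s=7: MISS | VC [34]
  [3] addr=0x22b blk=34 s=2: VC-HIT | VC [10]
  [4] addr=0xa0 blk=10 s=2: VC-HIT | VC [34]
  [5] addr=0x3f8 blk=63 s=7: MISS | VC [34, 31]
  [6] addr=0x249 blk=36 s=4: MISS | VC [34, 31]
  [7] addr=0xa5 blk=10 s=2: L1-HIT | VC [34, 31]
  [8] addr=0xac blk=10 s=2: L1-HIT | VC [34, 31]
  [9] addr=0x16d blk=22 s=6: MISS | VC [34, 31]
  [10] addr=0xa2 blk=10 s=2: L1-HIT | VC [34, 31]
  [11] addr=0x162 blk=22 s=6: L1-HIT | VC [34, 31]
  [12] addr=0xab blk=10 s=2: L1-HIT | VC [34, 31]

MISSES = 6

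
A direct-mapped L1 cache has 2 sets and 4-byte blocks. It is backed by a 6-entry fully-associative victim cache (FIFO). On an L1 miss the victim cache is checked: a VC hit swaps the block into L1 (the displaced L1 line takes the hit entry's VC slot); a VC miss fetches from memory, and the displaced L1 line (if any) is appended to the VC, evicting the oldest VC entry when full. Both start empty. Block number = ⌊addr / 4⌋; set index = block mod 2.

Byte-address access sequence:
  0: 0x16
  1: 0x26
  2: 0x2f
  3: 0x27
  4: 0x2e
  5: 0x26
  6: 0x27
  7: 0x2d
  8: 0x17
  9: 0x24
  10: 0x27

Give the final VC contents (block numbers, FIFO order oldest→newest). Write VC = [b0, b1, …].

0: 0x16 (blk 5, set 1) → MISS  vc=[]
1: 0x26 (blk 9, set 1) → MISS  vc=[5]
2: 0x2f (blk 11, set 1) → MISS  vc=[5, 9]
3: 0x27 (blk 9, set 1) → VC-HIT  vc=[5, 11]
4: 0x2e (blk 11, set 1) → VC-HIT  vc=[5, 9]
5: 0x26 (blk 9, set 1) → VC-HIT  vc=[5, 11]
6: 0x27 (blk 9, set 1) → L1-HIT  vc=[5, 11]
7: 0x2d (blk 11, set 1) → VC-HIT  vc=[5, 9]
8: 0x17 (blk 5, set 1) → VC-HIT  vc=[11, 9]
9: 0x24 (blk 9, set 1) → VC-HIT  vc=[11, 5]
10: 0x27 (blk 9, set 1) → L1-HIT  vc=[11, 5]

VC = [11, 5]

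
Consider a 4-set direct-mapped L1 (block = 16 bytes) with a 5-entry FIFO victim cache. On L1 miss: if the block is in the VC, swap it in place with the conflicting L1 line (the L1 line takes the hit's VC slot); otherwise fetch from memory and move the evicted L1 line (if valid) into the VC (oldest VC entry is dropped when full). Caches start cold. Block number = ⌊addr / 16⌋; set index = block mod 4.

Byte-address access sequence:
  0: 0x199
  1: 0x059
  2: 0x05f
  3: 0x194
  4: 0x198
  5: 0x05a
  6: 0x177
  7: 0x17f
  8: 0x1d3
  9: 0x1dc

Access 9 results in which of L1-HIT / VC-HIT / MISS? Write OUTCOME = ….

  [0] addr=0x199 blk=25 s=1: MISS | VC []
  [1] addr=0x59 blk=5 s=1: MISS | VC [25]
  [2] addr=0x5f blk=5 s=1: L1-HIT | VC [25]
  [3] addr=0x194 blk=25 s=1: VC-HIT | VC [5]
  [4] addr=0x198 blk=25 s=1: L1-HIT | VC [5]
  [5] addr=0x5a blk=5 s=1: VC-HIT | VC [25]
  [6] addr=0x177 blk=23 s=3: MISS | VC [25]
  [7] addr=0x17f blk=23 s=3: L1-HIT | VC [25]
  [8] addr=0x1d3 blk=29 s=1: MISS | VC [25, 5]
  [9] addr=0x1dc blk=29 s=1: L1-HIT | VC [25, 5]

OUTCOME = L1-HIT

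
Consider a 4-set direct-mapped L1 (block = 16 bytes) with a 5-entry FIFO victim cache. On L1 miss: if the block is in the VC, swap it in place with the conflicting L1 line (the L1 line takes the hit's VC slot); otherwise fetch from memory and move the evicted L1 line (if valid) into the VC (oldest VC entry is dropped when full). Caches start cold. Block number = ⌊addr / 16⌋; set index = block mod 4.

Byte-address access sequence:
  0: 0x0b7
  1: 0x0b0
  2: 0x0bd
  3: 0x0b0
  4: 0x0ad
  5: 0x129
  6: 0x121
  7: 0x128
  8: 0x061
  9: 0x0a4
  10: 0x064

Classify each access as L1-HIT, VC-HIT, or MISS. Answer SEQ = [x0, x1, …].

#0 0xb7→b11/s3 MISS; vc=[]
#1 0xb0→b11/s3 L1-HIT; vc=[]
#2 0xbd→b11/s3 L1-HIT; vc=[]
#3 0xb0→b11/s3 L1-HIT; vc=[]
#4 0xad→b10/s2 MISS; vc=[]
#5 0x129→b18/s2 MISS; vc=[10]
#6 0x121→b18/s2 L1-HIT; vc=[10]
#7 0x128→b18/s2 L1-HIT; vc=[10]
#8 0x61→b6/s2 MISS; vc=[10,18]
#9 0xa4→b10/s2 VC-HIT; vc=[6,18]
#10 0x64→b6/s2 VC-HIT; vc=[10,18]

SEQ = [MISS, L1-HIT, L1-HIT, L1-HIT, MISS, MISS, L1-HIT, L1-HIT, MISS, VC-HIT, VC-HIT]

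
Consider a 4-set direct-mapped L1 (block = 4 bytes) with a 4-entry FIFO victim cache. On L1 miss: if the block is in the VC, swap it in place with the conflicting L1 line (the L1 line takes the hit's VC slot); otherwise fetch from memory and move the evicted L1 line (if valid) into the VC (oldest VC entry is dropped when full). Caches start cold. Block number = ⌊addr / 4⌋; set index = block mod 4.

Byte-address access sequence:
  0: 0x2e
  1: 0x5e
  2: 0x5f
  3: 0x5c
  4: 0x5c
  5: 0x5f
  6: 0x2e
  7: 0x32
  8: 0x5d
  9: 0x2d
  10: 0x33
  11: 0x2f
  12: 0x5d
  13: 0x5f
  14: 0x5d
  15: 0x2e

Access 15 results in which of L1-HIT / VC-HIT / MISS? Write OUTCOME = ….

OUTCOME = VC-HIT

0: 0x2e (blk 11, set 3) → MISS  vc=[]
1: 0x5e (blk 23, set 3) → MISS  vc=[11]
2: 0x5f (blk 23, set 3) → L1-HIT  vc=[11]
3: 0x5c (blk 23, set 3) → L1-HIT  vc=[11]
4: 0x5c (blk 23, set 3) → L1-HIT  vc=[11]
5: 0x5f (blk 23, set 3) → L1-HIT  vc=[11]
6: 0x2e (blk 11, set 3) → VC-HIT  vc=[23]
7: 0x32 (blk 12, set 0) → MISS  vc=[23]
8: 0x5d (blk 23, set 3) → VC-HIT  vc=[11]
9: 0x2d (blk 11, set 3) → VC-HIT  vc=[23]
10: 0x33 (blk 12, set 0) → L1-HIT  vc=[23]
11: 0x2f (blk 11, set 3) → L1-HIT  vc=[23]
12: 0x5d (blk 23, set 3) → VC-HIT  vc=[11]
13: 0x5f (blk 23, set 3) → L1-HIT  vc=[11]
14: 0x5d (blk 23, set 3) → L1-HIT  vc=[11]
15: 0x2e (blk 11, set 3) → VC-HIT  vc=[23]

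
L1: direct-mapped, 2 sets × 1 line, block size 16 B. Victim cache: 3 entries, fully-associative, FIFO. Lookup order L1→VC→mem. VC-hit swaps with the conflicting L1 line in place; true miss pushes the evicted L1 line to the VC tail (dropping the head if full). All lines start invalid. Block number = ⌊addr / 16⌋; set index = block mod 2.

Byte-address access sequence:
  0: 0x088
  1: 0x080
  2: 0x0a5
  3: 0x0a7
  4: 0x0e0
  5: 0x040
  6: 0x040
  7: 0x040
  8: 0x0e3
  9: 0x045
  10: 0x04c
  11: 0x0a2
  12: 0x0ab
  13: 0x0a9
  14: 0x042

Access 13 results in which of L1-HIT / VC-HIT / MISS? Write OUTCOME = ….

OUTCOME = L1-HIT

  [0] addr=0x88 blk=8 s=0: MISS | VC []
  [1] addr=0x80 blk=8 s=0: L1-HIT | VC []
  [2] addr=0xa5 blk=10 s=0: MISS | VC [8]
  [3] addr=0xa7 blk=10 s=0: L1-HIT | VC [8]
  [4] addr=0xe0 blk=14 s=0: MISS | VC [8, 10]
  [5] addr=0x40 blk=4 s=0: MISS | VC [8, 10, 14]
  [6] addr=0x40 blk=4 s=0: L1-HIT | VC [8, 10, 14]
  [7] addr=0x40 blk=4 s=0: L1-HIT | VC [8, 10, 14]
  [8] addr=0xe3 blk=14 s=0: VC-HIT | VC [8, 10, 4]
  [9] addr=0x45 blk=4 s=0: VC-HIT | VC [8, 10, 14]
  [10] addr=0x4c blk=4 s=0: L1-HIT | VC [8, 10, 14]
  [11] addr=0xa2 blk=10 s=0: VC-HIT | VC [8, 4, 14]
  [12] addr=0xab blk=10 s=0: L1-HIT | VC [8, 4, 14]
  [13] addr=0xa9 blk=10 s=0: L1-HIT | VC [8, 4, 14]
  [14] addr=0x42 blk=4 s=0: VC-HIT | VC [8, 10, 14]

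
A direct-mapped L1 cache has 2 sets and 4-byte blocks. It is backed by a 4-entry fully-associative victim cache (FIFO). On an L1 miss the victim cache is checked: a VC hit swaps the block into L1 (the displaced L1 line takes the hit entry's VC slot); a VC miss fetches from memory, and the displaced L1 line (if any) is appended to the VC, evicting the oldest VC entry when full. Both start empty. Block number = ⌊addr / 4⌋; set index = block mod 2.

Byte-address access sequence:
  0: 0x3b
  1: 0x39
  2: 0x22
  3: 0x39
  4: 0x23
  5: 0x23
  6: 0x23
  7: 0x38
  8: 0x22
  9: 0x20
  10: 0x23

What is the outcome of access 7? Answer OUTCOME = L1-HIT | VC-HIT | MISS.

#0 0x3b→b14/s0 MISS; vc=[]
#1 0x39→b14/s0 L1-HIT; vc=[]
#2 0x22→b8/s0 MISS; vc=[14]
#3 0x39→b14/s0 VC-HIT; vc=[8]
#4 0x23→b8/s0 VC-HIT; vc=[14]
#5 0x23→b8/s0 L1-HIT; vc=[14]
#6 0x23→b8/s0 L1-HIT; vc=[14]
#7 0x38→b14/s0 VC-HIT; vc=[8]
#8 0x22→b8/s0 VC-HIT; vc=[14]
#9 0x20→b8/s0 L1-HIT; vc=[14]
#10 0x23→b8/s0 L1-HIT; vc=[14]

OUTCOME = VC-HIT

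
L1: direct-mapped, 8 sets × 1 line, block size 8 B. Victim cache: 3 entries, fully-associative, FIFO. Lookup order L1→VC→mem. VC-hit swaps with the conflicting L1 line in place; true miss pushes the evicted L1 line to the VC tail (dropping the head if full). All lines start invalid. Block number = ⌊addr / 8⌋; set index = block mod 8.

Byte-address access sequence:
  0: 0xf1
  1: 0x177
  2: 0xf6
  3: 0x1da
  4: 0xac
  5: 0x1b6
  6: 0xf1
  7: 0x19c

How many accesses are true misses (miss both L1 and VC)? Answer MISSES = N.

MISSES = 6

0: 0xf1 (blk 30, set 6) → MISS  vc=[]
1: 0x177 (blk 46, set 6) → MISS  vc=[30]
2: 0xf6 (blk 30, set 6) → VC-HIT  vc=[46]
3: 0x1da (blk 59, set 3) → MISS  vc=[46]
4: 0xac (blk 21, set 5) → MISS  vc=[46]
5: 0x1b6 (blk 54, set 6) → MISS  vc=[46, 30]
6: 0xf1 (blk 30, set 6) → VC-HIT  vc=[46, 54]
7: 0x19c (blk 51, set 3) → MISS  vc=[46, 54, 59]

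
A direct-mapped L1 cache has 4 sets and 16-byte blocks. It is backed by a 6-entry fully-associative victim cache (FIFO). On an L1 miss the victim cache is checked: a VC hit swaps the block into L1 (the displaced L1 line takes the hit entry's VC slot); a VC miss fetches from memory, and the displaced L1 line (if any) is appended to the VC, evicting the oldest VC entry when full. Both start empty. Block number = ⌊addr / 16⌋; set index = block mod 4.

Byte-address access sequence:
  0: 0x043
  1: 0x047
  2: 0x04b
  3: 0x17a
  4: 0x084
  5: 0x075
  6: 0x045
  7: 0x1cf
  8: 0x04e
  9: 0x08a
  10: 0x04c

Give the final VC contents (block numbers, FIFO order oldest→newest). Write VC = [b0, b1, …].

  [0] addr=0x43 blk=4 s=0: MISS | VC []
  [1] addr=0x47 blk=4 s=0: L1-HIT | VC []
  [2] addr=0x4b blk=4 s=0: L1-HIT | VC []
  [3] addr=0x17a blk=23 s=3: MISS | VC []
  [4] addr=0x84 blk=8 s=0: MISS | VC [4]
  [5] addr=0x75 blk=7 s=3: MISS | VC [4, 23]
  [6] addr=0x45 blk=4 s=0: VC-HIT | VC [8, 23]
  [7] addr=0x1cf blk=28 s=0: MISS | VC [8, 23, 4]
  [8] addr=0x4e blk=4 s=0: VC-HIT | VC [8, 23, 28]
  [9] addr=0x8a blk=8 s=0: VC-HIT | VC [4, 23, 28]
  [10] addr=0x4c blk=4 s=0: VC-HIT | VC [8, 23, 28]

VC = [8, 23, 28]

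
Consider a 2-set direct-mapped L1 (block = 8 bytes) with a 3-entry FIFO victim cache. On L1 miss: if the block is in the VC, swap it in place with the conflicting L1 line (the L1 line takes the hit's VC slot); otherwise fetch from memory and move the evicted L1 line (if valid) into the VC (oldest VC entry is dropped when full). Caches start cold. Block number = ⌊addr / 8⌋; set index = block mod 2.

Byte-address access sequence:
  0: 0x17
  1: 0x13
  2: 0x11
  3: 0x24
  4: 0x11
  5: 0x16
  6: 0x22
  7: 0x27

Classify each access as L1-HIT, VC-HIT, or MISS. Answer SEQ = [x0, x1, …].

SEQ = [MISS, L1-HIT, L1-HIT, MISS, VC-HIT, L1-HIT, VC-HIT, L1-HIT]

  [0] addr=0x17 blk=2 s=0: MISS | VC []
  [1] addr=0x13 blk=2 s=0: L1-HIT | VC []
  [2] addr=0x11 blk=2 s=0: L1-HIT | VC []
  [3] addr=0x24 blk=4 s=0: MISS | VC [2]
  [4] addr=0x11 blk=2 s=0: VC-HIT | VC [4]
  [5] addr=0x16 blk=2 s=0: L1-HIT | VC [4]
  [6] addr=0x22 blk=4 s=0: VC-HIT | VC [2]
  [7] addr=0x27 blk=4 s=0: L1-HIT | VC [2]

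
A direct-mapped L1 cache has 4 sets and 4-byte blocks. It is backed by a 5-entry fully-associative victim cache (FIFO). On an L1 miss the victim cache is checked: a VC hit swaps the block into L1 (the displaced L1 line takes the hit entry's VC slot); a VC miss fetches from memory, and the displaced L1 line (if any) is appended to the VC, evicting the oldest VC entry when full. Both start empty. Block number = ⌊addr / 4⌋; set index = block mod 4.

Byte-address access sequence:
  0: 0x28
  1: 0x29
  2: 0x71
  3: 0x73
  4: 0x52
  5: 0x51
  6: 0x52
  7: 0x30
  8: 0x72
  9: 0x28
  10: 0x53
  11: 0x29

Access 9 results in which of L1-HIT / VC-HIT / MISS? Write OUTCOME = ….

  [0] addr=0x28 blk=10 s=2: MISS | VC []
  [1] addr=0x29 blk=10 s=2: L1-HIT | VC []
  [2] addr=0x71 blk=28 s=0: MISS | VC []
  [3] addr=0x73 blk=28 s=0: L1-HIT | VC []
  [4] addr=0x52 blk=20 s=0: MISS | VC [28]
  [5] addr=0x51 blk=20 s=0: L1-HIT | VC [28]
  [6] addr=0x52 blk=20 s=0: L1-HIT | VC [28]
  [7] addr=0x30 blk=12 s=0: MISS | VC [28, 20]
  [8] addr=0x72 blk=28 s=0: VC-HIT | VC [12, 20]
  [9] addr=0x28 blk=10 s=2: L1-HIT | VC [12, 20]
  [10] addr=0x53 blk=20 s=0: VC-HIT | VC [12, 28]
  [11] addr=0x29 blk=10 s=2: L1-HIT | VC [12, 28]

OUTCOME = L1-HIT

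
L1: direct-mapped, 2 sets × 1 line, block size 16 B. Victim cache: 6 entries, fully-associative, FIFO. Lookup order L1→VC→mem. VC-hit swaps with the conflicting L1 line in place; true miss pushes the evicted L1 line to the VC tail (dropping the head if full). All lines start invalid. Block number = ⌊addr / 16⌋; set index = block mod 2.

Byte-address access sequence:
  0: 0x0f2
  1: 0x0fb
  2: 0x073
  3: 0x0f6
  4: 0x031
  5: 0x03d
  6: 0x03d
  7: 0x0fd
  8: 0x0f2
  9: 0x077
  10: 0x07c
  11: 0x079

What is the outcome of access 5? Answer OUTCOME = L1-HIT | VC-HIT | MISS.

OUTCOME = L1-HIT

#0 0xf2→b15/s1 MISS; vc=[]
#1 0xfb→b15/s1 L1-HIT; vc=[]
#2 0x73→b7/s1 MISS; vc=[15]
#3 0xf6→b15/s1 VC-HIT; vc=[7]
#4 0x31→b3/s1 MISS; vc=[7,15]
#5 0x3d→b3/s1 L1-HIT; vc=[7,15]
#6 0x3d→b3/s1 L1-HIT; vc=[7,15]
#7 0xfd→b15/s1 VC-HIT; vc=[7,3]
#8 0xf2→b15/s1 L1-HIT; vc=[7,3]
#9 0x77→b7/s1 VC-HIT; vc=[15,3]
#10 0x7c→b7/s1 L1-HIT; vc=[15,3]
#11 0x79→b7/s1 L1-HIT; vc=[15,3]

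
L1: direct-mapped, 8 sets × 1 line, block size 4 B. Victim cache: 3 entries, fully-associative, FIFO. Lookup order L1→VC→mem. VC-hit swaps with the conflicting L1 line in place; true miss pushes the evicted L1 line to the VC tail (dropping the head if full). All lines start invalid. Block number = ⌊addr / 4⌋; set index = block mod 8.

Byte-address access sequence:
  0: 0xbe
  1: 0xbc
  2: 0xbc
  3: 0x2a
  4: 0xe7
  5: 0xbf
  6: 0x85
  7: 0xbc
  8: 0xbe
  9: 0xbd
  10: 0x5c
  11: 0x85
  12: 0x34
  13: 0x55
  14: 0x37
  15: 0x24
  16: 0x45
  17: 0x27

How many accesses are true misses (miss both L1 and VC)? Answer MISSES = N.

#0 0xbe→b47/s7 MISS; vc=[]
#1 0xbc→b47/s7 L1-HIT; vc=[]
#2 0xbc→b47/s7 L1-HIT; vc=[]
#3 0x2a→b10/s2 MISS; vc=[]
#4 0xe7→b57/s1 MISS; vc=[]
#5 0xbf→b47/s7 L1-HIT; vc=[]
#6 0x85→b33/s1 MISS; vc=[57]
#7 0xbc→b47/s7 L1-HIT; vc=[57]
#8 0xbe→b47/s7 L1-HIT; vc=[57]
#9 0xbd→b47/s7 L1-HIT; vc=[57]
#10 0x5c→b23/s7 MISS; vc=[57,47]
#11 0x85→b33/s1 L1-HIT; vc=[57,47]
#12 0x34→b13/s5 MISS; vc=[57,47]
#13 0x55→b21/s5 MISS; vc=[57,47,13]
#14 0x37→b13/s5 VC-HIT; vc=[57,47,21]
#15 0x24→b9/s1 MISS; vc=[47,21,33]
#16 0x45→b17/s1 MISS; vc=[21,33,9]
#17 0x27→b9/s1 VC-HIT; vc=[21,33,17]

MISSES = 9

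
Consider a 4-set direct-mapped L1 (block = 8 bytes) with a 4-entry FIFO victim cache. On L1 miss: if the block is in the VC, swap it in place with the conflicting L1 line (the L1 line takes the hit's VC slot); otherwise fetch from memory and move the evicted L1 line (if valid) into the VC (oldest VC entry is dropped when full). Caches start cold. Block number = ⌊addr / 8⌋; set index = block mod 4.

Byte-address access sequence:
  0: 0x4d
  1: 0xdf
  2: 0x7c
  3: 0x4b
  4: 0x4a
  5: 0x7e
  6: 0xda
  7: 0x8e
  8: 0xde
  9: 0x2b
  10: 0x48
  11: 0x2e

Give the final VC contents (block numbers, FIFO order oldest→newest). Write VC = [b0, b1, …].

  [0] addr=0x4d blk=9 s=1: MISS | VC []
  [1] addr=0xdf blk=27 s=3: MISS | VC []
  [2] addr=0x7c blk=15 s=3: MISS | VC [27]
  [3] addr=0x4b blk=9 s=1: L1-HIT | VC [27]
  [4] addr=0x4a blk=9 s=1: L1-HIT | VC [27]
  [5] addr=0x7e blk=15 s=3: L1-HIT | VC [27]
  [6] addr=0xda blk=27 s=3: VC-HIT | VC [15]
  [7] addr=0x8e blk=17 s=1: MISS | VC [15, 9]
  [8] addr=0xde blk=27 s=3: L1-HIT | VC [15, 9]
  [9] addr=0x2b blk=5 s=1: MISS | VC [15, 9, 17]
  [10] addr=0x48 blk=9 s=1: VC-HIT | VC [15, 5, 17]
  [11] addr=0x2e blk=5 s=1: VC-HIT | VC [15, 9, 17]

VC = [15, 9, 17]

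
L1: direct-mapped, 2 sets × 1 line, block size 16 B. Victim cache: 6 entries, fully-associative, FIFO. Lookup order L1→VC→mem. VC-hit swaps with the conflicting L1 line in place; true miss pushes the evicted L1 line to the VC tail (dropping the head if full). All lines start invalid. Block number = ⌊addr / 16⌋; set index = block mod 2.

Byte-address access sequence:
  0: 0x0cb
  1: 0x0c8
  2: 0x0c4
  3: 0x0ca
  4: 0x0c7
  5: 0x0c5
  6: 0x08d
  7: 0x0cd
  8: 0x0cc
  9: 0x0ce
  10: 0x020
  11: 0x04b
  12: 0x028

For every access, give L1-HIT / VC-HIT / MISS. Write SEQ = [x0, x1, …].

SEQ = [MISS, L1-HIT, L1-HIT, L1-HIT, L1-HIT, L1-HIT, MISS, VC-HIT, L1-HIT, L1-HIT, MISS, MISS, VC-HIT]

0: 0xcb (blk 12, set 0) → MISS  vc=[]
1: 0xc8 (blk 12, set 0) → L1-HIT  vc=[]
2: 0xc4 (blk 12, set 0) → L1-HIT  vc=[]
3: 0xca (blk 12, set 0) → L1-HIT  vc=[]
4: 0xc7 (blk 12, set 0) → L1-HIT  vc=[]
5: 0xc5 (blk 12, set 0) → L1-HIT  vc=[]
6: 0x8d (blk 8, set 0) → MISS  vc=[12]
7: 0xcd (blk 12, set 0) → VC-HIT  vc=[8]
8: 0xcc (blk 12, set 0) → L1-HIT  vc=[8]
9: 0xce (blk 12, set 0) → L1-HIT  vc=[8]
10: 0x20 (blk 2, set 0) → MISS  vc=[8, 12]
11: 0x4b (blk 4, set 0) → MISS  vc=[8, 12, 2]
12: 0x28 (blk 2, set 0) → VC-HIT  vc=[8, 12, 4]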